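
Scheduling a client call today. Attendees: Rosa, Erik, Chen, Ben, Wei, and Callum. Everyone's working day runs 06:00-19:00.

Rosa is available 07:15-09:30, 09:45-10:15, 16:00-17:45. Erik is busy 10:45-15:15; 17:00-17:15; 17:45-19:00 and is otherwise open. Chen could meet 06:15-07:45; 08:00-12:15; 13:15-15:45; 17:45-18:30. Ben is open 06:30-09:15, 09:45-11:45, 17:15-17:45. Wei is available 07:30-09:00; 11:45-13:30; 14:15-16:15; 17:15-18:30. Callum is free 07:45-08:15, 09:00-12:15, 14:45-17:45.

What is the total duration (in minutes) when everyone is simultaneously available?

15

Rosa free: 07:15-09:30, 09:45-10:15, 16:00-17:45.
Erik free: 06:00-10:45, 15:15-17:00, 17:15-17:45 (invert busy blocks within the working day).
Chen free: 06:15-07:45, 08:00-12:15, 13:15-15:45, 17:45-18:30.
Ben free: 06:30-09:15, 09:45-11:45, 17:15-17:45.
Wei free: 07:30-09:00, 11:45-13:30, 14:15-16:15, 17:15-18:30.
Callum free: 07:45-08:15, 09:00-12:15, 14:45-17:45.
Rosa ∩ Erik: 07:15-09:30, 09:45-10:15, 16:00-17:00, 17:15-17:45.
Rosa ∩ Erik ∩ Chen: 07:15-07:45, 08:00-09:30, 09:45-10:15.
Rosa ∩ Erik ∩ Chen ∩ Ben: 07:15-07:45, 08:00-09:15, 09:45-10:15.
Rosa ∩ Erik ∩ Chen ∩ Ben ∩ Wei: 07:30-07:45, 08:00-09:00.
Rosa ∩ Erik ∩ Chen ∩ Ben ∩ Wei ∩ Callum: 08:00-08:15.
That's a single block of 15 minutes.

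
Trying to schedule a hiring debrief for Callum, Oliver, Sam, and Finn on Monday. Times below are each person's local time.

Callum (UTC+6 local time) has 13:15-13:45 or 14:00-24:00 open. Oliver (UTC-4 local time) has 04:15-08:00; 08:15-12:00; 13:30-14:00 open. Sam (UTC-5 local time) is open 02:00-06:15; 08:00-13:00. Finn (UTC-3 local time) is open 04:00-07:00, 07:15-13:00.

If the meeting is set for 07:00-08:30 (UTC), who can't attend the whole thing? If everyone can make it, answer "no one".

Callum in UTC: 07:15-07:45, 08:00-18:00 (subtract 6h to convert from UTC+6).
Oliver in UTC: 08:15-12:00, 12:15-16:00, 17:30-18:00 (add 4h to convert from UTC-4).
Sam in UTC: 07:00-11:15, 13:00-18:00 (add 5h to convert from UTC-5).
Finn in UTC: 07:00-10:00, 10:15-16:00 (add 3h to convert from UTC-3).
Callum: not fully free for 07:00-08:30. Oliver: not fully free for 07:00-08:30. Sam: free for 07:00-08:30. Finn: free for 07:00-08:30.

Callum, Oliver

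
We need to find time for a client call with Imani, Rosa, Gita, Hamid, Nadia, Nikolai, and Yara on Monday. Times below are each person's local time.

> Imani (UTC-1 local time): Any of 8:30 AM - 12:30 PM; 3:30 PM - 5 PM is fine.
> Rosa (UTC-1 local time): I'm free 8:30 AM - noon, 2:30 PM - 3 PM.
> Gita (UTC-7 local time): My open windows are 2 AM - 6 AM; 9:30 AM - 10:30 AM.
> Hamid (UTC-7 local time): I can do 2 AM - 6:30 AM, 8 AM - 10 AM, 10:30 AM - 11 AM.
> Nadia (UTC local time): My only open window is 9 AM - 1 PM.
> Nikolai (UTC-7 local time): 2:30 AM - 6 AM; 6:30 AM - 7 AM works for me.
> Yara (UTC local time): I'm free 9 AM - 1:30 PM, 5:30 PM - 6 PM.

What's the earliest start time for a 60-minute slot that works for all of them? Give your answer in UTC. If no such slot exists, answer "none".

09:30

Imani in UTC: 09:30-13:30, 16:30-18:00 (add 1h to convert from UTC-1).
Rosa in UTC: 09:30-13:00, 15:30-16:00 (add 1h to convert from UTC-1).
Gita in UTC: 09:00-13:00, 16:30-17:30 (add 7h to convert from UTC-7).
Hamid in UTC: 09:00-13:30, 15:00-17:00, 17:30-18:00 (add 7h to convert from UTC-7).
Nadia in UTC: 09:00-13:00.
Nikolai in UTC: 09:30-13:00, 13:30-14:00 (add 7h to convert from UTC-7).
Yara in UTC: 09:00-13:30, 17:30-18:00.
Imani ∩ Rosa: 09:30-13:00.
Imani ∩ Rosa ∩ Gita: 09:30-13:00.
Imani ∩ Rosa ∩ Gita ∩ Hamid: 09:30-13:00.
Imani ∩ Rosa ∩ Gita ∩ Hamid ∩ Nadia: 09:30-13:00.
Imani ∩ Rosa ∩ Gita ∩ Hamid ∩ Nadia ∩ Nikolai: 09:30-13:00.
Imani ∩ Rosa ∩ Gita ∩ Hamid ∩ Nadia ∩ Nikolai ∩ Yara: 09:30-13:00.
So the common availability across everyone is 09:30-13:00.
The first common window of at least 60 minutes is 09:30-13:00, so the earliest start is 09:30.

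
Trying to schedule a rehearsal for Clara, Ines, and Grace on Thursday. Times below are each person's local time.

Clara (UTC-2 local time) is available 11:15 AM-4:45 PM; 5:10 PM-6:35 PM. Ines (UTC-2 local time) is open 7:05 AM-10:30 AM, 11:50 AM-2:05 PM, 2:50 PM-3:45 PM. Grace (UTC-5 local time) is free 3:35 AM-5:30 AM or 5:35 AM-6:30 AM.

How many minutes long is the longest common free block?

0

Clara in UTC: 13:15-18:45, 19:10-20:35 (add 2h to convert from UTC-2).
Ines in UTC: 09:05-12:30, 13:50-16:05, 16:50-17:45 (add 2h to convert from UTC-2).
Grace in UTC: 08:35-10:30, 10:35-11:30 (add 5h to convert from UTC-5).
Clara ∩ Ines: 13:50-16:05, 16:50-17:45.
Clara ∩ Ines ∩ Grace: ∅.
There is no time when everyone is free.
No common window exists, so the longest block is 0 minutes.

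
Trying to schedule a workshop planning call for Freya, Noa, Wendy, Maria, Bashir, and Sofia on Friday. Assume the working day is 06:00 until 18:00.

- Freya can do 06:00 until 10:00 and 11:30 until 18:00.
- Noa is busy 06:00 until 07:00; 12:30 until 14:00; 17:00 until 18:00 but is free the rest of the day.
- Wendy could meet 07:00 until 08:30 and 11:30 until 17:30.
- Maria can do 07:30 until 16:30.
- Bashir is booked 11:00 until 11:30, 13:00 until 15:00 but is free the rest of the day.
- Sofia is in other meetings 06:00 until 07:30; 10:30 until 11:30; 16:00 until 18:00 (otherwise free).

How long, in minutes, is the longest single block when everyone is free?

60

Freya free: 06:00-10:00, 11:30-18:00.
Noa free: 07:00-12:30, 14:00-17:00 (invert busy blocks within the working day).
Wendy free: 07:00-08:30, 11:30-17:30.
Maria free: 07:30-16:30.
Bashir free: 06:00-11:00, 11:30-13:00, 15:00-18:00 (invert busy blocks within the working day).
Sofia free: 07:30-10:30, 11:30-16:00 (invert busy blocks within the working day).
Freya ∩ Noa: 07:00-10:00, 11:30-12:30, 14:00-17:00.
Freya ∩ Noa ∩ Wendy: 07:00-08:30, 11:30-12:30, 14:00-17:00.
Freya ∩ Noa ∩ Wendy ∩ Maria: 07:30-08:30, 11:30-12:30, 14:00-16:30.
Freya ∩ Noa ∩ Wendy ∩ Maria ∩ Bashir: 07:30-08:30, 11:30-12:30, 15:00-16:30.
Freya ∩ Noa ∩ Wendy ∩ Maria ∩ Bashir ∩ Sofia: 07:30-08:30, 11:30-12:30, 15:00-16:00.
The longest is 07:30-08:30 at 60 minutes.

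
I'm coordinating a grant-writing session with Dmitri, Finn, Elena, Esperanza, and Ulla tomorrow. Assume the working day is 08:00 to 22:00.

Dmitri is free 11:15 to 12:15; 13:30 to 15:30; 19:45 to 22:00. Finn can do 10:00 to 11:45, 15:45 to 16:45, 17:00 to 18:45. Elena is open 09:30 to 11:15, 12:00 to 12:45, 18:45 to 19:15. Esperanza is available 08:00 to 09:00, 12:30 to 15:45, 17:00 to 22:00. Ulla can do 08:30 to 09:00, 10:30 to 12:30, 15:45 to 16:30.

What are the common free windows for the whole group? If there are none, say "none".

Dmitri ∩ Finn: 11:15-11:45.
Dmitri ∩ Finn ∩ Elena: ∅.
Dmitri ∩ Finn ∩ Elena ∩ Esperanza: ∅.
Dmitri ∩ Finn ∩ Elena ∩ Esperanza ∩ Ulla: ∅.
There is no time when everyone is free.

none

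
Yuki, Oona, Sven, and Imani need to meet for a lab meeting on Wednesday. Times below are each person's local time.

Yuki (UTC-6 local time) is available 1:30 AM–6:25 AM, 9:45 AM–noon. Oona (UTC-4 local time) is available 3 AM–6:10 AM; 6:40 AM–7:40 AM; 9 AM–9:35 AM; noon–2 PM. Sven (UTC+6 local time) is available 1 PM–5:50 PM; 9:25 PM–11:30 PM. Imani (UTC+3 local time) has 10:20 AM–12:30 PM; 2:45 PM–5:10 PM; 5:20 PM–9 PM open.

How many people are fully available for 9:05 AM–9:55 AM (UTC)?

3

Yuki in UTC: 07:30-12:25, 15:45-18:00 (add 6h to convert from UTC-6).
Oona in UTC: 07:00-10:10, 10:40-11:40, 13:00-13:35, 16:00-18:00 (add 4h to convert from UTC-4).
Sven in UTC: 07:00-11:50, 15:25-17:30 (subtract 6h to convert from UTC+6).
Imani in UTC: 07:20-09:30, 11:45-14:10, 14:20-18:00 (subtract 3h to convert from UTC+3).
Yuki, Oona, and Sven can make the full 09:05-09:55 slot — that's 3.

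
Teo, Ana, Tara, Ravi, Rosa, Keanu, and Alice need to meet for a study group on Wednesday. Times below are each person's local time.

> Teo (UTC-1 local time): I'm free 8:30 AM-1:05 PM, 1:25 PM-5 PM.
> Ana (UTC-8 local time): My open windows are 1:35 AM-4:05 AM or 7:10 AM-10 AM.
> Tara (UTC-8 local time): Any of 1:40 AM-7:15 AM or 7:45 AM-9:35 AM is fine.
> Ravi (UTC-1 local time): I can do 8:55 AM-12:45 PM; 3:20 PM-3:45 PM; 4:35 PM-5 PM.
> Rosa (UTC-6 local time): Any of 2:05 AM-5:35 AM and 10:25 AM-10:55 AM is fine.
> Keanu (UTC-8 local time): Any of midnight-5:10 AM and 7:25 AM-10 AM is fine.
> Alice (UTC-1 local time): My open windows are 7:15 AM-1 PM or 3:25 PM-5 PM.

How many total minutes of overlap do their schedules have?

Teo in UTC: 09:30-14:05, 14:25-18:00 (add 1h to convert from UTC-1).
Ana in UTC: 09:35-12:05, 15:10-18:00 (add 8h to convert from UTC-8).
Tara in UTC: 09:40-15:15, 15:45-17:35 (add 8h to convert from UTC-8).
Ravi in UTC: 09:55-13:45, 16:20-16:45, 17:35-18:00 (add 1h to convert from UTC-1).
Rosa in UTC: 08:05-11:35, 16:25-16:55 (add 6h to convert from UTC-6).
Keanu in UTC: 08:00-13:10, 15:25-18:00 (add 8h to convert from UTC-8).
Alice in UTC: 08:15-14:00, 16:25-18:00 (add 1h to convert from UTC-1).
Teo ∩ Ana: 09:35-12:05, 15:10-18:00.
Teo ∩ Ana ∩ Tara: 09:40-12:05, 15:10-15:15, 15:45-17:35.
Teo ∩ Ana ∩ Tara ∩ Ravi: 09:55-12:05, 16:20-16:45.
Teo ∩ Ana ∩ Tara ∩ Ravi ∩ Rosa: 09:55-11:35, 16:25-16:45.
Teo ∩ Ana ∩ Tara ∩ Ravi ∩ Rosa ∩ Keanu: 09:55-11:35, 16:25-16:45.
Teo ∩ Ana ∩ Tara ∩ Ravi ∩ Rosa ∩ Keanu ∩ Alice: 09:55-11:35, 16:25-16:45.
Summing the common windows: 100 + 20 = 120 minutes.

120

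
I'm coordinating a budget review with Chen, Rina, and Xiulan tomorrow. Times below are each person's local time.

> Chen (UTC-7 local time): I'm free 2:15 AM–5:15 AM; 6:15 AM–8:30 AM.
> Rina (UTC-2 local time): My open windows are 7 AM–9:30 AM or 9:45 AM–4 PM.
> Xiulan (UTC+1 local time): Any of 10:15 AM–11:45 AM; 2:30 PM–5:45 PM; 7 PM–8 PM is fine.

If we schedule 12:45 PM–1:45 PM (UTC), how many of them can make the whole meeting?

1

Chen in UTC: 09:15-12:15, 13:15-15:30 (add 7h to convert from UTC-7).
Rina in UTC: 09:00-11:30, 11:45-18:00 (add 2h to convert from UTC-2).
Xiulan in UTC: 09:15-10:45, 13:30-16:45, 18:00-19:00 (subtract 1h to convert from UTC+1).
Rina can make the full 12:45-13:45 slot — that's 1.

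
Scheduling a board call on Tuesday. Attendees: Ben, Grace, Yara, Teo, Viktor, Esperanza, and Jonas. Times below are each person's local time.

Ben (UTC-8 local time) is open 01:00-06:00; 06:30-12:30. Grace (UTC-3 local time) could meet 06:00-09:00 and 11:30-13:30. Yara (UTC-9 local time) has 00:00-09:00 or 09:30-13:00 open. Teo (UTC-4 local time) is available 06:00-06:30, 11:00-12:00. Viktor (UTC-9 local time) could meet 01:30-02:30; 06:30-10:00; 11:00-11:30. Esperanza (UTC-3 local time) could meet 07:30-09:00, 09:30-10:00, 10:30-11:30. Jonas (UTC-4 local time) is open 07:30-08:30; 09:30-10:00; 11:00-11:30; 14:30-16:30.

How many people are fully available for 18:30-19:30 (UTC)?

Ben in UTC: 09:00-14:00, 14:30-20:30 (add 8h to convert from UTC-8).
Grace in UTC: 09:00-12:00, 14:30-16:30 (add 3h to convert from UTC-3).
Yara in UTC: 09:00-18:00, 18:30-22:00 (add 9h to convert from UTC-9).
Teo in UTC: 10:00-10:30, 15:00-16:00 (add 4h to convert from UTC-4).
Viktor in UTC: 10:30-11:30, 15:30-19:00, 20:00-20:30 (add 9h to convert from UTC-9).
Esperanza in UTC: 10:30-12:00, 12:30-13:00, 13:30-14:30 (add 3h to convert from UTC-3).
Jonas in UTC: 11:30-12:30, 13:30-14:00, 15:00-15:30, 18:30-20:30 (add 4h to convert from UTC-4).
Ben, Yara, and Jonas can make the full 18:30-19:30 slot — that's 3.

3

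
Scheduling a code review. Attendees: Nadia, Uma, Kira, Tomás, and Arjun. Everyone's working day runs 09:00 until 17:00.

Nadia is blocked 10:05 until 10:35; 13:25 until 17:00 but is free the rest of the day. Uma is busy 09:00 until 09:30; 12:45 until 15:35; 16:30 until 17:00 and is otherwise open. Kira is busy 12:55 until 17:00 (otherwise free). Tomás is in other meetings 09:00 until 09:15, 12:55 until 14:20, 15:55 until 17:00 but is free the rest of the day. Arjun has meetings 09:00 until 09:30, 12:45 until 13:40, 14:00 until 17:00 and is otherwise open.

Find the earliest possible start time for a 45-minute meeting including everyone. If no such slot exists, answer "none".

Nadia free: 09:00-10:05, 10:35-13:25 (invert busy blocks within the working day).
Uma free: 09:30-12:45, 15:35-16:30 (invert busy blocks within the working day).
Kira free: 09:00-12:55 (invert busy blocks within the working day).
Tomás free: 09:15-12:55, 14:20-15:55 (invert busy blocks within the working day).
Arjun free: 09:30-12:45, 13:40-14:00 (invert busy blocks within the working day).
Nadia ∩ Uma: 09:30-10:05, 10:35-12:45.
Nadia ∩ Uma ∩ Kira: 09:30-10:05, 10:35-12:45.
Nadia ∩ Uma ∩ Kira ∩ Tomás: 09:30-10:05, 10:35-12:45.
Nadia ∩ Uma ∩ Kira ∩ Tomás ∩ Arjun: 09:30-10:05, 10:35-12:45.
The first common window of at least 45 minutes is 10:35-12:45, so the earliest start is 10:35.

10:35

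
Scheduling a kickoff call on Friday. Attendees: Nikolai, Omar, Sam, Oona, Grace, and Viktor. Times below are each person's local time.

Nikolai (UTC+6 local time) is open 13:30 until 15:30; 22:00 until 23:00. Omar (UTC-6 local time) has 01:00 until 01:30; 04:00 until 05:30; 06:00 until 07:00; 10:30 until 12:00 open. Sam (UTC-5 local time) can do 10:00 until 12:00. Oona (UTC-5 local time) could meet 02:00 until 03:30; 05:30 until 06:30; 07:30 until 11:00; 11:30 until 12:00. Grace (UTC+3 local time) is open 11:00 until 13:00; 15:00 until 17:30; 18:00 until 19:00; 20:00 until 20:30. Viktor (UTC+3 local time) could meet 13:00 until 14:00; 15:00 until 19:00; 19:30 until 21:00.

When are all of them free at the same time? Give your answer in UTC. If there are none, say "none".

none

Nikolai in UTC: 07:30-09:30, 16:00-17:00 (subtract 6h to convert from UTC+6).
Omar in UTC: 07:00-07:30, 10:00-11:30, 12:00-13:00, 16:30-18:00 (add 6h to convert from UTC-6).
Sam in UTC: 15:00-17:00 (add 5h to convert from UTC-5).
Oona in UTC: 07:00-08:30, 10:30-11:30, 12:30-16:00, 16:30-17:00 (add 5h to convert from UTC-5).
Grace in UTC: 08:00-10:00, 12:00-14:30, 15:00-16:00, 17:00-17:30 (subtract 3h to convert from UTC+3).
Viktor in UTC: 10:00-11:00, 12:00-16:00, 16:30-18:00 (subtract 3h to convert from UTC+3).
Nikolai ∩ Omar: 16:30-17:00.
Nikolai ∩ Omar ∩ Sam: 16:30-17:00.
Nikolai ∩ Omar ∩ Sam ∩ Oona: 16:30-17:00.
Nikolai ∩ Omar ∩ Sam ∩ Oona ∩ Grace: ∅.
Nikolai ∩ Omar ∩ Sam ∩ Oona ∩ Grace ∩ Viktor: ∅.
There is no time when everyone is free.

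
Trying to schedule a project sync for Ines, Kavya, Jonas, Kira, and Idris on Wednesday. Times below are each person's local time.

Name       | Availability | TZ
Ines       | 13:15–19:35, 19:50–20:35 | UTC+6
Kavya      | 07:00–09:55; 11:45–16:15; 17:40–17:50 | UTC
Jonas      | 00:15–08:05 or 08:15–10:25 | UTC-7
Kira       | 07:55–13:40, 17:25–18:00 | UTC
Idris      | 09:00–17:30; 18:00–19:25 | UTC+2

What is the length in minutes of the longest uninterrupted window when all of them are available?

Ines in UTC: 07:15-13:35, 13:50-14:35 (subtract 6h to convert from UTC+6).
Kavya in UTC: 07:00-09:55, 11:45-16:15, 17:40-17:50.
Jonas in UTC: 07:15-15:05, 15:15-17:25 (add 7h to convert from UTC-7).
Kira in UTC: 07:55-13:40, 17:25-18:00.
Idris in UTC: 07:00-15:30, 16:00-17:25 (subtract 2h to convert from UTC+2).
Ines ∩ Kavya: 07:15-09:55, 11:45-13:35, 13:50-14:35.
Ines ∩ Kavya ∩ Jonas: 07:15-09:55, 11:45-13:35, 13:50-14:35.
Ines ∩ Kavya ∩ Jonas ∩ Kira: 07:55-09:55, 11:45-13:35.
Ines ∩ Kavya ∩ Jonas ∩ Kira ∩ Idris: 07:55-09:55, 11:45-13:35.
Those are the intersection windows.
The longest is 07:55-09:55 at 120 minutes.

120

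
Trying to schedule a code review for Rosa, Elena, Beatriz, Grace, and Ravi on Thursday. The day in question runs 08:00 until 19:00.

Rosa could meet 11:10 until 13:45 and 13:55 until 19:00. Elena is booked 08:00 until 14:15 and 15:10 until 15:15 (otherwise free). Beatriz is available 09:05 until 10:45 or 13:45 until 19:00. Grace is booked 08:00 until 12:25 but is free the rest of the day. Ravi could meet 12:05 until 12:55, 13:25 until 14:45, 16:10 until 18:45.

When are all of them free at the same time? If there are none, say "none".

Rosa free: 11:10-13:45, 13:55-19:00.
Elena free: 14:15-15:10, 15:15-19:00 (invert busy blocks within the working day).
Beatriz free: 09:05-10:45, 13:45-19:00.
Grace free: 12:25-19:00 (invert busy blocks within the working day).
Ravi free: 12:05-12:55, 13:25-14:45, 16:10-18:45.
Rosa ∩ Elena: 14:15-15:10, 15:15-19:00.
Rosa ∩ Elena ∩ Beatriz: 14:15-15:10, 15:15-19:00.
Rosa ∩ Elena ∩ Beatriz ∩ Grace: 14:15-15:10, 15:15-19:00.
Rosa ∩ Elena ∩ Beatriz ∩ Grace ∩ Ravi: 14:15-14:45, 16:10-18:45.

14:15-14:45, 16:10-18:45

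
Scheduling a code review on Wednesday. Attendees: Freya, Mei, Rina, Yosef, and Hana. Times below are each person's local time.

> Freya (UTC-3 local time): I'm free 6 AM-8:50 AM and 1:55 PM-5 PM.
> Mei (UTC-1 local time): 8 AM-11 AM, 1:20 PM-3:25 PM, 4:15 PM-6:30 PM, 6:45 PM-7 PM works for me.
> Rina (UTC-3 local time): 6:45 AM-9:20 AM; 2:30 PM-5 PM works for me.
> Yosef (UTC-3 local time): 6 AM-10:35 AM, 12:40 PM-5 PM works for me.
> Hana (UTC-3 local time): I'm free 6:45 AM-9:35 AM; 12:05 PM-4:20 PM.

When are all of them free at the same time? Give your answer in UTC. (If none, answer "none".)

09:45-11:50, 17:30-19:20

Freya in UTC: 09:00-11:50, 16:55-20:00 (add 3h to convert from UTC-3).
Mei in UTC: 09:00-12:00, 14:20-16:25, 17:15-19:30, 19:45-20:00 (add 1h to convert from UTC-1).
Rina in UTC: 09:45-12:20, 17:30-20:00 (add 3h to convert from UTC-3).
Yosef in UTC: 09:00-13:35, 15:40-20:00 (add 3h to convert from UTC-3).
Hana in UTC: 09:45-12:35, 15:05-19:20 (add 3h to convert from UTC-3).
Freya ∩ Mei: 09:00-11:50, 17:15-19:30, 19:45-20:00.
Freya ∩ Mei ∩ Rina: 09:45-11:50, 17:30-19:30, 19:45-20:00.
Freya ∩ Mei ∩ Rina ∩ Yosef: 09:45-11:50, 17:30-19:30, 19:45-20:00.
Freya ∩ Mei ∩ Rina ∩ Yosef ∩ Hana: 09:45-11:50, 17:30-19:20.
Those are the intersection windows.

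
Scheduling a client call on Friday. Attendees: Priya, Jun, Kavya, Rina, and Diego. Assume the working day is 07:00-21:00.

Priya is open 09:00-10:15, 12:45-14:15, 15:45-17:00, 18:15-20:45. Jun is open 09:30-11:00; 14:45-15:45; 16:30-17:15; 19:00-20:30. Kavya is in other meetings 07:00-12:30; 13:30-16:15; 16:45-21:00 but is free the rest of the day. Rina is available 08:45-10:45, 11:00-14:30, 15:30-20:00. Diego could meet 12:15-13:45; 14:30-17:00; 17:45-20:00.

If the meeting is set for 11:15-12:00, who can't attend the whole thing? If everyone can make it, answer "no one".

Diego, Jun, Kavya, Priya

Priya free: 09:00-10:15, 12:45-14:15, 15:45-17:00, 18:15-20:45.
Jun free: 09:30-11:00, 14:45-15:45, 16:30-17:15, 19:00-20:30.
Kavya free: 12:30-13:30, 16:15-16:45 (invert busy blocks within the working day).
Rina free: 08:45-10:45, 11:00-14:30, 15:30-20:00.
Diego free: 12:15-13:45, 14:30-17:00, 17:45-20:00.
Priya: not fully free for 11:15-12:00. Jun: not fully free for 11:15-12:00. Kavya: not fully free for 11:15-12:00. Rina: free for 11:15-12:00. Diego: not fully free for 11:15-12:00.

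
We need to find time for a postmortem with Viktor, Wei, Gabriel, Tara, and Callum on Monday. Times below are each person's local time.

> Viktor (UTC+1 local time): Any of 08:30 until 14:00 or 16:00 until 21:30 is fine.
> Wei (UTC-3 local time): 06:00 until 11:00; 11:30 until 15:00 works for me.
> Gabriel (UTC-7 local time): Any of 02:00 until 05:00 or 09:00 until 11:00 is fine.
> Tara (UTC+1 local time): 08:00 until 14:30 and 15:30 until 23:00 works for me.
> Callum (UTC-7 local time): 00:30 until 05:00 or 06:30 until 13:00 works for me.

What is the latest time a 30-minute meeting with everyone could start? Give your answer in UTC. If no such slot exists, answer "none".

Viktor in UTC: 07:30-13:00, 15:00-20:30 (subtract 1h to convert from UTC+1).
Wei in UTC: 09:00-14:00, 14:30-18:00 (add 3h to convert from UTC-3).
Gabriel in UTC: 09:00-12:00, 16:00-18:00 (add 7h to convert from UTC-7).
Tara in UTC: 07:00-13:30, 14:30-22:00 (subtract 1h to convert from UTC+1).
Callum in UTC: 07:30-12:00, 13:30-20:00 (add 7h to convert from UTC-7).
Viktor ∩ Wei: 09:00-13:00, 15:00-18:00.
Viktor ∩ Wei ∩ Gabriel: 09:00-12:00, 16:00-18:00.
Viktor ∩ Wei ∩ Gabriel ∩ Tara: 09:00-12:00, 16:00-18:00.
Viktor ∩ Wei ∩ Gabriel ∩ Tara ∩ Callum: 09:00-12:00, 16:00-18:00.
So the common availability across everyone is 09:00-12:00, 16:00-18:00.
The last common window of at least 30 minutes is 16:00-18:00; a 30-minute meeting can start as late as 17:30 and still end by 18:00.

17:30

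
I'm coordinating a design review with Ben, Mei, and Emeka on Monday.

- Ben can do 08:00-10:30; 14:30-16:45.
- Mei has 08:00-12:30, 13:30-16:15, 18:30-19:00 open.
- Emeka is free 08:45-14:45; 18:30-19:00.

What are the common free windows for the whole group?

08:45-10:30, 14:30-14:45

Ben ∩ Mei: 08:00-10:30, 14:30-16:15.
Ben ∩ Mei ∩ Emeka: 08:45-10:30, 14:30-14:45.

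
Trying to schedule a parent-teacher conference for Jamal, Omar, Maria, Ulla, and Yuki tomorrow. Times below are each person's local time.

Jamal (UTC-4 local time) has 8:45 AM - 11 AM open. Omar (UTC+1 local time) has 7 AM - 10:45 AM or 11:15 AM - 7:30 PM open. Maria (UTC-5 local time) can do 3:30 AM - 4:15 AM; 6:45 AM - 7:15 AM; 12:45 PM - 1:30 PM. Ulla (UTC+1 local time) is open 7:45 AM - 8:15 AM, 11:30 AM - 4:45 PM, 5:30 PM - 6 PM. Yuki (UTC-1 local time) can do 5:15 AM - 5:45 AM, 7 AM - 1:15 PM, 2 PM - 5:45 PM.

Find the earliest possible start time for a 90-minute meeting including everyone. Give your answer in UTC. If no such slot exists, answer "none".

Jamal in UTC: 12:45-15:00 (add 4h to convert from UTC-4).
Omar in UTC: 06:00-09:45, 10:15-18:30 (subtract 1h to convert from UTC+1).
Maria in UTC: 08:30-09:15, 11:45-12:15, 17:45-18:30 (add 5h to convert from UTC-5).
Ulla in UTC: 06:45-07:15, 10:30-15:45, 16:30-17:00 (subtract 1h to convert from UTC+1).
Yuki in UTC: 06:15-06:45, 08:00-14:15, 15:00-18:45 (add 1h to convert from UTC-1).
Jamal ∩ Omar: 12:45-15:00.
Jamal ∩ Omar ∩ Maria: ∅.
Jamal ∩ Omar ∩ Maria ∩ Ulla: ∅.
Jamal ∩ Omar ∩ Maria ∩ Ulla ∩ Yuki: ∅.
There is no time when everyone is free.
No common window is at least 90 minutes long.

none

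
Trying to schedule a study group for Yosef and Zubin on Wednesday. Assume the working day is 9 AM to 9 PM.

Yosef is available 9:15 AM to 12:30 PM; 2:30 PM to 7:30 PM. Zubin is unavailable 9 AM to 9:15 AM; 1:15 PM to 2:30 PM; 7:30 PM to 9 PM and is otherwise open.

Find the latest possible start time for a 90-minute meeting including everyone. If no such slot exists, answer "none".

Yosef free: 09:15-12:30, 14:30-19:30.
Zubin free: 09:15-13:15, 14:30-19:30 (invert busy blocks within the working day).
Yosef ∩ Zubin: 09:15-12:30, 14:30-19:30.
The last common window of at least 90 minutes is 14:30-19:30; a 90-minute meeting can start as late as 18:00 and still end by 19:30.

18:00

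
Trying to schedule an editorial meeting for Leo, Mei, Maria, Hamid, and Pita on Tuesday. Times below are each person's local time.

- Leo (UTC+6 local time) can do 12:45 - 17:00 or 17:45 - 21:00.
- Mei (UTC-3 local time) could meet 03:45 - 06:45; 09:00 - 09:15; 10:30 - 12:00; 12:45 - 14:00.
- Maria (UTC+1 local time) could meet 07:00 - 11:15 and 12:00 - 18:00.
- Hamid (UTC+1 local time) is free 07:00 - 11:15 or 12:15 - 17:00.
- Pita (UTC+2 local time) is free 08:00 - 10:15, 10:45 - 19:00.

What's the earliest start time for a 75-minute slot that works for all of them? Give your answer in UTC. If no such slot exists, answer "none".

06:45

Leo in UTC: 06:45-11:00, 11:45-15:00 (subtract 6h to convert from UTC+6).
Mei in UTC: 06:45-09:45, 12:00-12:15, 13:30-15:00, 15:45-17:00 (add 3h to convert from UTC-3).
Maria in UTC: 06:00-10:15, 11:00-17:00 (subtract 1h to convert from UTC+1).
Hamid in UTC: 06:00-10:15, 11:15-16:00 (subtract 1h to convert from UTC+1).
Pita in UTC: 06:00-08:15, 08:45-17:00 (subtract 2h to convert from UTC+2).
Leo ∩ Mei: 06:45-09:45, 12:00-12:15, 13:30-15:00.
Leo ∩ Mei ∩ Maria: 06:45-09:45, 12:00-12:15, 13:30-15:00.
Leo ∩ Mei ∩ Maria ∩ Hamid: 06:45-09:45, 12:00-12:15, 13:30-15:00.
Leo ∩ Mei ∩ Maria ∩ Hamid ∩ Pita: 06:45-08:15, 08:45-09:45, 12:00-12:15, 13:30-15:00.
The first common window of at least 75 minutes is 06:45-08:15, so the earliest start is 06:45.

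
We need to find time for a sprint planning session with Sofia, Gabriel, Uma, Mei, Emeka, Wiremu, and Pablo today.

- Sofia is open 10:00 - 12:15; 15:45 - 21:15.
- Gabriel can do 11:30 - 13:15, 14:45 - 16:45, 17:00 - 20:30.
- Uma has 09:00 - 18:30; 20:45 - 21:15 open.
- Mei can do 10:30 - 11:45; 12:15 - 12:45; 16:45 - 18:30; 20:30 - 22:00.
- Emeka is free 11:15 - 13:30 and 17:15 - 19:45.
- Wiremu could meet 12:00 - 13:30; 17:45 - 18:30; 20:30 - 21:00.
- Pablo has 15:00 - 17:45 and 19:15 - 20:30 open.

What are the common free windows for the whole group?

Sofia ∩ Gabriel: 11:30-12:15, 15:45-16:45, 17:00-20:30.
Sofia ∩ Gabriel ∩ Uma: 11:30-12:15, 15:45-16:45, 17:00-18:30.
Sofia ∩ Gabriel ∩ Uma ∩ Mei: 11:30-11:45, 17:00-18:30.
Sofia ∩ Gabriel ∩ Uma ∩ Mei ∩ Emeka: 11:30-11:45, 17:15-18:30.
Sofia ∩ Gabriel ∩ Uma ∩ Mei ∩ Emeka ∩ Wiremu: 17:45-18:30.
Sofia ∩ Gabriel ∩ Uma ∩ Mei ∩ Emeka ∩ Wiremu ∩ Pablo: ∅.
There is no time when everyone is free.

none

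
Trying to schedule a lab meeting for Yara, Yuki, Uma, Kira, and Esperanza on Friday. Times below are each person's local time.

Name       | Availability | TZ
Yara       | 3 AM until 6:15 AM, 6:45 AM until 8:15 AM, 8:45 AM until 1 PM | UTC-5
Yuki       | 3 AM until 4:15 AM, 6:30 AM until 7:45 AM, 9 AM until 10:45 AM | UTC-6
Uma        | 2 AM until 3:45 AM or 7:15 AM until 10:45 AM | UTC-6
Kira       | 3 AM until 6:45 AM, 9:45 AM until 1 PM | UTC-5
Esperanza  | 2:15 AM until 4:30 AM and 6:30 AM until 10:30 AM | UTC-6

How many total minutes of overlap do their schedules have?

135

Yara in UTC: 08:00-11:15, 11:45-13:15, 13:45-18:00 (add 5h to convert from UTC-5).
Yuki in UTC: 09:00-10:15, 12:30-13:45, 15:00-16:45 (add 6h to convert from UTC-6).
Uma in UTC: 08:00-09:45, 13:15-16:45 (add 6h to convert from UTC-6).
Kira in UTC: 08:00-11:45, 14:45-18:00 (add 5h to convert from UTC-5).
Esperanza in UTC: 08:15-10:30, 12:30-16:30 (add 6h to convert from UTC-6).
Yara ∩ Yuki: 09:00-10:15, 12:30-13:15, 15:00-16:45.
Yara ∩ Yuki ∩ Uma: 09:00-09:45, 15:00-16:45.
Yara ∩ Yuki ∩ Uma ∩ Kira: 09:00-09:45, 15:00-16:45.
Yara ∩ Yuki ∩ Uma ∩ Kira ∩ Esperanza: 09:00-09:45, 15:00-16:30.
Those are the intersection windows.
Summing the common windows: 45 + 90 = 135 minutes.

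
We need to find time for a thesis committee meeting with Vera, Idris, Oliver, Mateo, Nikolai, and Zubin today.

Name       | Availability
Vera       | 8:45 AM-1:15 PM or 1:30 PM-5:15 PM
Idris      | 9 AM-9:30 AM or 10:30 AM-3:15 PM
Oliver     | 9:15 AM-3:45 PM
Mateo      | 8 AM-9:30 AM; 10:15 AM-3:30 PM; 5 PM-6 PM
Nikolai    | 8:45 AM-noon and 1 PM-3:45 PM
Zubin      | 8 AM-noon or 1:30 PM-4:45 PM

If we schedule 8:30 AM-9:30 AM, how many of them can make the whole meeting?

2

Mateo and Zubin can make the full 08:30-09:30 slot — that's 2.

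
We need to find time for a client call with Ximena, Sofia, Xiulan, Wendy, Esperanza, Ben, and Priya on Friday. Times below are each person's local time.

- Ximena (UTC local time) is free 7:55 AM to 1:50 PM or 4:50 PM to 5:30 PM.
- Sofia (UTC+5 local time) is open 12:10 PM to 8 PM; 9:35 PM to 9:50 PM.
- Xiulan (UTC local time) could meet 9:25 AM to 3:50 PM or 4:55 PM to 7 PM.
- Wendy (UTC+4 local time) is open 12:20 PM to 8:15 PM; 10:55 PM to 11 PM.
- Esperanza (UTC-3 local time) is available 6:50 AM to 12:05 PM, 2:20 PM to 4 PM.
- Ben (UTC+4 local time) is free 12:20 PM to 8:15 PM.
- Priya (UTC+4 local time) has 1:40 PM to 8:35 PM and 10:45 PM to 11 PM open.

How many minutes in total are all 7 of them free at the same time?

Ximena in UTC: 07:55-13:50, 16:50-17:30.
Sofia in UTC: 07:10-15:00, 16:35-16:50 (subtract 5h to convert from UTC+5).
Xiulan in UTC: 09:25-15:50, 16:55-19:00.
Wendy in UTC: 08:20-16:15, 18:55-19:00 (subtract 4h to convert from UTC+4).
Esperanza in UTC: 09:50-15:05, 17:20-19:00 (add 3h to convert from UTC-3).
Ben in UTC: 08:20-16:15 (subtract 4h to convert from UTC+4).
Priya in UTC: 09:40-16:35, 18:45-19:00 (subtract 4h to convert from UTC+4).
Ximena ∩ Sofia: 07:55-13:50.
Ximena ∩ Sofia ∩ Xiulan: 09:25-13:50.
Ximena ∩ Sofia ∩ Xiulan ∩ Wendy: 09:25-13:50.
Ximena ∩ Sofia ∩ Xiulan ∩ Wendy ∩ Esperanza: 09:50-13:50.
Ximena ∩ Sofia ∩ Xiulan ∩ Wendy ∩ Esperanza ∩ Ben: 09:50-13:50.
Ximena ∩ Sofia ∩ Xiulan ∩ Wendy ∩ Esperanza ∩ Ben ∩ Priya: 09:50-13:50.
That's a single block of 240 minutes.

240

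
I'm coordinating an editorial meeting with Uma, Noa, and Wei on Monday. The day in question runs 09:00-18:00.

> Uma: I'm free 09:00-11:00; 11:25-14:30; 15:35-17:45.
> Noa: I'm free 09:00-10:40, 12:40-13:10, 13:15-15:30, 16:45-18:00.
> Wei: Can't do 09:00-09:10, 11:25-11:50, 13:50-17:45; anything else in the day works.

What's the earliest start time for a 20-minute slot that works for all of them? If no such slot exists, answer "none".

09:10

Uma free: 09:00-11:00, 11:25-14:30, 15:35-17:45.
Noa free: 09:00-10:40, 12:40-13:10, 13:15-15:30, 16:45-18:00.
Wei free: 09:10-11:25, 11:50-13:50, 17:45-18:00 (invert busy blocks within the working day).
Uma ∩ Noa: 09:00-10:40, 12:40-13:10, 13:15-14:30, 16:45-17:45.
Uma ∩ Noa ∩ Wei: 09:10-10:40, 12:40-13:10, 13:15-13:50.
The first common window of at least 20 minutes is 09:10-10:40, so the earliest start is 09:10.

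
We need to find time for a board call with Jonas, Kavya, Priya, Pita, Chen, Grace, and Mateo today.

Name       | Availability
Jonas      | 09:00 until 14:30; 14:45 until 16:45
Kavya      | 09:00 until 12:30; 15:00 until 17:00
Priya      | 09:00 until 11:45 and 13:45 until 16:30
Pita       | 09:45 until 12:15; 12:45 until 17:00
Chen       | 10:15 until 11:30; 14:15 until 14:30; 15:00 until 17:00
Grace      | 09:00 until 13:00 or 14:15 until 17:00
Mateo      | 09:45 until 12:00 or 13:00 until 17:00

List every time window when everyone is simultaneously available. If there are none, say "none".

10:15-11:30, 15:00-16:30

Jonas ∩ Kavya: 09:00-12:30, 15:00-16:45.
Jonas ∩ Kavya ∩ Priya: 09:00-11:45, 15:00-16:30.
Jonas ∩ Kavya ∩ Priya ∩ Pita: 09:45-11:45, 15:00-16:30.
Jonas ∩ Kavya ∩ Priya ∩ Pita ∩ Chen: 10:15-11:30, 15:00-16:30.
Jonas ∩ Kavya ∩ Priya ∩ Pita ∩ Chen ∩ Grace: 10:15-11:30, 15:00-16:30.
Jonas ∩ Kavya ∩ Priya ∩ Pita ∩ Chen ∩ Grace ∩ Mateo: 10:15-11:30, 15:00-16:30.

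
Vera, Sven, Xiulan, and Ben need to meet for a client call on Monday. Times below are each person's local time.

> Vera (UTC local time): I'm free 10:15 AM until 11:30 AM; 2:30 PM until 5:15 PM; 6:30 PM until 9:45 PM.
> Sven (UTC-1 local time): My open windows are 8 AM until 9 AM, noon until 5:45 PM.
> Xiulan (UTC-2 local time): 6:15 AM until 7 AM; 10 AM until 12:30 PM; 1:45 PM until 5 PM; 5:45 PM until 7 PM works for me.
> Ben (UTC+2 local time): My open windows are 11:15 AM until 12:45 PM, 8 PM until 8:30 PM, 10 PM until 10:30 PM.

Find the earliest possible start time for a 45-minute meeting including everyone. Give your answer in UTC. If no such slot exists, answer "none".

Vera in UTC: 10:15-11:30, 14:30-17:15, 18:30-21:45.
Sven in UTC: 09:00-10:00, 13:00-18:45 (add 1h to convert from UTC-1).
Xiulan in UTC: 08:15-09:00, 12:00-14:30, 15:45-19:00, 19:45-21:00 (add 2h to convert from UTC-2).
Ben in UTC: 09:15-10:45, 18:00-18:30, 20:00-20:30 (subtract 2h to convert from UTC+2).
Vera ∩ Sven: 14:30-17:15, 18:30-18:45.
Vera ∩ Sven ∩ Xiulan: 15:45-17:15, 18:30-18:45.
Vera ∩ Sven ∩ Xiulan ∩ Ben: ∅.
There is no time when everyone is free.
No common window is at least 45 minutes long.

none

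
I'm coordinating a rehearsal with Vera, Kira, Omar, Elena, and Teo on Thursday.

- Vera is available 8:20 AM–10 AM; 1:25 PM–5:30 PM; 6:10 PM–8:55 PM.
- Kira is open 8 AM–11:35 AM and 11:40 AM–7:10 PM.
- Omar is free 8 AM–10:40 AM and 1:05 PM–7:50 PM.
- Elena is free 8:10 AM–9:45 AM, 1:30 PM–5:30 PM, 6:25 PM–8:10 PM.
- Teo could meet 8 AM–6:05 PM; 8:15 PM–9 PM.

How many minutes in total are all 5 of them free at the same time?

325

Vera ∩ Kira: 08:20-10:00, 13:25-17:30, 18:10-19:10.
Vera ∩ Kira ∩ Omar: 08:20-10:00, 13:25-17:30, 18:10-19:10.
Vera ∩ Kira ∩ Omar ∩ Elena: 08:20-09:45, 13:30-17:30, 18:25-19:10.
Vera ∩ Kira ∩ Omar ∩ Elena ∩ Teo: 08:20-09:45, 13:30-17:30.
So the common availability across everyone is 08:20-09:45, 13:30-17:30.
Summing the common windows: 85 + 240 = 325 minutes.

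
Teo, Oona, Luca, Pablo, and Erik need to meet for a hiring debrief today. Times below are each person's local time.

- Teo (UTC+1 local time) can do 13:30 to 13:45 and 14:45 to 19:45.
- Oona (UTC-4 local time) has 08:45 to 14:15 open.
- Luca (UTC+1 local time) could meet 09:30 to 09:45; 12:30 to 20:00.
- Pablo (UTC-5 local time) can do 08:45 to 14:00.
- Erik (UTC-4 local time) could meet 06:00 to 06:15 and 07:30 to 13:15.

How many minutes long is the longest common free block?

Teo in UTC: 12:30-12:45, 13:45-18:45 (subtract 1h to convert from UTC+1).
Oona in UTC: 12:45-18:15 (add 4h to convert from UTC-4).
Luca in UTC: 08:30-08:45, 11:30-19:00 (subtract 1h to convert from UTC+1).
Pablo in UTC: 13:45-19:00 (add 5h to convert from UTC-5).
Erik in UTC: 10:00-10:15, 11:30-17:15 (add 4h to convert from UTC-4).
Teo ∩ Oona: 13:45-18:15.
Teo ∩ Oona ∩ Luca: 13:45-18:15.
Teo ∩ Oona ∩ Luca ∩ Pablo: 13:45-18:15.
Teo ∩ Oona ∩ Luca ∩ Pablo ∩ Erik: 13:45-17:15.
The longest is 13:45-17:15 at 210 minutes.

210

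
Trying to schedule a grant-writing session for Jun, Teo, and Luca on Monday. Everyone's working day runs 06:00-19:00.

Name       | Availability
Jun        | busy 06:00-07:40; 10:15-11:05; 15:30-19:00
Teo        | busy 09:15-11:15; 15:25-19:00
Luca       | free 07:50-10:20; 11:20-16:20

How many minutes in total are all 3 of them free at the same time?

Jun free: 07:40-10:15, 11:05-15:30 (invert busy blocks within the working day).
Teo free: 06:00-09:15, 11:15-15:25 (invert busy blocks within the working day).
Luca free: 07:50-10:20, 11:20-16:20.
Jun ∩ Teo: 07:40-09:15, 11:15-15:25.
Jun ∩ Teo ∩ Luca: 07:50-09:15, 11:20-15:25.
Summing the common windows: 85 + 245 = 330 minutes.

330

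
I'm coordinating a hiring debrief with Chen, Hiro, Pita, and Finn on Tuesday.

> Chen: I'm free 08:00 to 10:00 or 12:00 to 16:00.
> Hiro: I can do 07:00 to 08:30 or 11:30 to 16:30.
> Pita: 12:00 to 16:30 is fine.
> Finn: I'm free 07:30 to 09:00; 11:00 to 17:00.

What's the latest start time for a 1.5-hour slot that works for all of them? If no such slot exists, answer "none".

14:30

Chen ∩ Hiro: 08:00-08:30, 12:00-16:00.
Chen ∩ Hiro ∩ Pita: 12:00-16:00.
Chen ∩ Hiro ∩ Pita ∩ Finn: 12:00-16:00.
The last common window of at least 90 minutes is 12:00-16:00; a 90-minute meeting can start as late as 14:30 and still end by 16:00.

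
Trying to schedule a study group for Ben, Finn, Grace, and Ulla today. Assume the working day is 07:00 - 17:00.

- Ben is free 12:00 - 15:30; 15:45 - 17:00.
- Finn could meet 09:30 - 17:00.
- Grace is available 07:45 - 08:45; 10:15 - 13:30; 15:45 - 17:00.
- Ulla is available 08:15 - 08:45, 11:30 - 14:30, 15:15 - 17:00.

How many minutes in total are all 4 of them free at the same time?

Ben ∩ Finn: 12:00-15:30, 15:45-17:00.
Ben ∩ Finn ∩ Grace: 12:00-13:30, 15:45-17:00.
Ben ∩ Finn ∩ Grace ∩ Ulla: 12:00-13:30, 15:45-17:00.
Summing the common windows: 90 + 75 = 165 minutes.

165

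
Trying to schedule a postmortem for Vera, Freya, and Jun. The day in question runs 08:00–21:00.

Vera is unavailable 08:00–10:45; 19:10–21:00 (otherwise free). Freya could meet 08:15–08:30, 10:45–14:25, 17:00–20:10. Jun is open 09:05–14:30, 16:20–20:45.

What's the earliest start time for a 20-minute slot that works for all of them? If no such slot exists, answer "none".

Vera free: 10:45-19:10 (invert busy blocks within the working day).
Freya free: 08:15-08:30, 10:45-14:25, 17:00-20:10.
Jun free: 09:05-14:30, 16:20-20:45.
Vera ∩ Freya: 10:45-14:25, 17:00-19:10.
Vera ∩ Freya ∩ Jun: 10:45-14:25, 17:00-19:10.
Those are the intersection windows.
The first common window of at least 20 minutes is 10:45-14:25, so the earliest start is 10:45.

10:45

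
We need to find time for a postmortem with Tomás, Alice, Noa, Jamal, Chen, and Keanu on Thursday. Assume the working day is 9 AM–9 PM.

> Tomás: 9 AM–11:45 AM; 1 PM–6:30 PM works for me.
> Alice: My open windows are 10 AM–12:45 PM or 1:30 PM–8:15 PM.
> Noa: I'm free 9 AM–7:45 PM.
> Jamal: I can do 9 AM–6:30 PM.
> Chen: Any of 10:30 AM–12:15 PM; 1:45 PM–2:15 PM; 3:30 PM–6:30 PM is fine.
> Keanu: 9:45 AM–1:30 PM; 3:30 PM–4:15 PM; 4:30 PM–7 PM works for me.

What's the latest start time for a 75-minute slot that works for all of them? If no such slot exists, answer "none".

Tomás ∩ Alice: 10:00-11:45, 13:30-18:30.
Tomás ∩ Alice ∩ Noa: 10:00-11:45, 13:30-18:30.
Tomás ∩ Alice ∩ Noa ∩ Jamal: 10:00-11:45, 13:30-18:30.
Tomás ∩ Alice ∩ Noa ∩ Jamal ∩ Chen: 10:30-11:45, 13:45-14:15, 15:30-18:30.
Tomás ∩ Alice ∩ Noa ∩ Jamal ∩ Chen ∩ Keanu: 10:30-11:45, 15:30-16:15, 16:30-18:30.
Those are the intersection windows.
The last common window of at least 75 minutes is 16:30-18:30; a 75-minute meeting can start as late as 17:15 and still end by 18:30.

17:15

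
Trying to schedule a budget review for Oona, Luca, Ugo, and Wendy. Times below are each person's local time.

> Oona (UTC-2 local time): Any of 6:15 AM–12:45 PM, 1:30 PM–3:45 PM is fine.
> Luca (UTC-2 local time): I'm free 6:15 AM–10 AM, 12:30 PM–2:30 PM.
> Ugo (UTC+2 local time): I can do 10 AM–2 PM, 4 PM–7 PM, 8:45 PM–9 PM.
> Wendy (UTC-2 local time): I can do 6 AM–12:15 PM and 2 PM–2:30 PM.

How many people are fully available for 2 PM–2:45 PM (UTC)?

Oona in UTC: 08:15-14:45, 15:30-17:45 (add 2h to convert from UTC-2).
Luca in UTC: 08:15-12:00, 14:30-16:30 (add 2h to convert from UTC-2).
Ugo in UTC: 08:00-12:00, 14:00-17:00, 18:45-19:00 (subtract 2h to convert from UTC+2).
Wendy in UTC: 08:00-14:15, 16:00-16:30 (add 2h to convert from UTC-2).
Oona and Ugo can make the full 14:00-14:45 slot — that's 2.

2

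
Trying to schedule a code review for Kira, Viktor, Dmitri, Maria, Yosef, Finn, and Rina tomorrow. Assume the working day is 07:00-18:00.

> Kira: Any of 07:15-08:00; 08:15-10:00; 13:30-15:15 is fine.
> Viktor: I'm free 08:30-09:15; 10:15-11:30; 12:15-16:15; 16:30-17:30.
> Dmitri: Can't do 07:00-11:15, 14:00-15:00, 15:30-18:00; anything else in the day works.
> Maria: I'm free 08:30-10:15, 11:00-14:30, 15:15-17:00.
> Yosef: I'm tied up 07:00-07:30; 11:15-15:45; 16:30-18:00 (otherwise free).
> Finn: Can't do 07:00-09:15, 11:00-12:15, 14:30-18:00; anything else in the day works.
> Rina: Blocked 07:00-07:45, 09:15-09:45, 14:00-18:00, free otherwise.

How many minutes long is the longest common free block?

0

Kira free: 07:15-08:00, 08:15-10:00, 13:30-15:15.
Viktor free: 08:30-09:15, 10:15-11:30, 12:15-16:15, 16:30-17:30.
Dmitri free: 11:15-14:00, 15:00-15:30 (invert busy blocks within the working day).
Maria free: 08:30-10:15, 11:00-14:30, 15:15-17:00.
Yosef free: 07:30-11:15, 15:45-16:30 (invert busy blocks within the working day).
Finn free: 09:15-11:00, 12:15-14:30 (invert busy blocks within the working day).
Rina free: 07:45-09:15, 09:45-14:00 (invert busy blocks within the working day).
Kira ∩ Viktor: 08:30-09:15, 13:30-15:15.
Kira ∩ Viktor ∩ Dmitri: 13:30-14:00, 15:00-15:15.
Kira ∩ Viktor ∩ Dmitri ∩ Maria: 13:30-14:00.
Kira ∩ Viktor ∩ Dmitri ∩ Maria ∩ Yosef: ∅.
Kira ∩ Viktor ∩ Dmitri ∩ Maria ∩ Yosef ∩ Finn: ∅.
Kira ∩ Viktor ∩ Dmitri ∩ Maria ∩ Yosef ∩ Finn ∩ Rina: ∅.
There is no time when everyone is free.
No common window exists, so the longest block is 0 minutes.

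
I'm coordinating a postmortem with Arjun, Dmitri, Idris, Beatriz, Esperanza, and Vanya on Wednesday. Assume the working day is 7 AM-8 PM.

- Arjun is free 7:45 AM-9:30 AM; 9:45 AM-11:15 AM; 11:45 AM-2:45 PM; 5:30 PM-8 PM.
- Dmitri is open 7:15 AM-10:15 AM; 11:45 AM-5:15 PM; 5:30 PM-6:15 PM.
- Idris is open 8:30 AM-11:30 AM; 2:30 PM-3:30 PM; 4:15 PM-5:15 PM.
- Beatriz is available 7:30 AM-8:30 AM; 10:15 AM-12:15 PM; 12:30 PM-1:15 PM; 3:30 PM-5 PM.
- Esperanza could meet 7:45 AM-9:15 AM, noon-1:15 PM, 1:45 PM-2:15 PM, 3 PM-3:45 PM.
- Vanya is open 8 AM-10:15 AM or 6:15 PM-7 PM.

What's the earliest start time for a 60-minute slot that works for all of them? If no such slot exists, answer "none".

none

Arjun ∩ Dmitri: 07:45-09:30, 09:45-10:15, 11:45-14:45, 17:30-18:15.
Arjun ∩ Dmitri ∩ Idris: 08:30-09:30, 09:45-10:15, 14:30-14:45.
Arjun ∩ Dmitri ∩ Idris ∩ Beatriz: ∅.
Arjun ∩ Dmitri ∩ Idris ∩ Beatriz ∩ Esperanza: ∅.
Arjun ∩ Dmitri ∩ Idris ∩ Beatriz ∩ Esperanza ∩ Vanya: ∅.
There is no time when everyone is free.
No common window is at least 60 minutes long.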